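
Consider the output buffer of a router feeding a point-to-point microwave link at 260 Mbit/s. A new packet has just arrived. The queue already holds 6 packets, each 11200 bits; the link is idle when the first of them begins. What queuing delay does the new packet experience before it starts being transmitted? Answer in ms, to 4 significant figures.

0.2585 ms

Each queued packet: L/R = 11200/260000000 = 0.0430769 ms.
6 queued → 0.258462 ms.
Queuing delay = 0.2585 ms.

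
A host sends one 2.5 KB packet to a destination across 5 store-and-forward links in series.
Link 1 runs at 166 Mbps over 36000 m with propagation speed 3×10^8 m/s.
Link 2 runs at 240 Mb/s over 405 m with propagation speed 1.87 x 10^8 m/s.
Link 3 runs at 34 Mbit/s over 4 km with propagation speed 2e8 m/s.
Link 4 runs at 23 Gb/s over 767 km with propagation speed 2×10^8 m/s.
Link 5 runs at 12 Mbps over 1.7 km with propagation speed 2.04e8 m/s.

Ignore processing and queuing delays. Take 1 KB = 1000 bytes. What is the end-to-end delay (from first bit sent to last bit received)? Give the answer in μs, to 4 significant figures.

6445 μs

L = 20000 bits.
Transmission delays (L/R per hop): 120.482, 83.3333, 588.235, 0.869565, 1666.67 μs; sum = 2459.59 μs.
Propagation delays (d/s per hop): 120, 2.16578, 20, 3835, 8.33333 μs; sum = 3985.5 μs.
End-to-end = 6445 μs.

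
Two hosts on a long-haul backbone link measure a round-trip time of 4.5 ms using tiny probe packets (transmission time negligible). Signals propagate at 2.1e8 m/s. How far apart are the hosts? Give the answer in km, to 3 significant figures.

473 km

One-way propagation = RTT/2 = 2.25 ms.
d = s × t = 210000000 × 0.00225 = 473 km.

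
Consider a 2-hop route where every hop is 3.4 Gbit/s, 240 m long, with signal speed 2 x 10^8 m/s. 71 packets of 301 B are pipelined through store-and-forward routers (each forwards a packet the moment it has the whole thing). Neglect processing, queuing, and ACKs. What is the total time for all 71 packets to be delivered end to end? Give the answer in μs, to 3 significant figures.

Per-hop transmission t_tx = L/R = 2408/3400000000 = 0.708235 μs.
Per-hop propagation t_prop = 240/200000000 = 1.2 μs.
Pipeline fill: first packet needs 2·t_tx to clear all hops; remaining 70 packets each add one t_tx.
Total = (2+71-1)·t_tx + 2·t_prop = 72·0.708235 + 2·1.2 = 53.4 μs.

53.4 μs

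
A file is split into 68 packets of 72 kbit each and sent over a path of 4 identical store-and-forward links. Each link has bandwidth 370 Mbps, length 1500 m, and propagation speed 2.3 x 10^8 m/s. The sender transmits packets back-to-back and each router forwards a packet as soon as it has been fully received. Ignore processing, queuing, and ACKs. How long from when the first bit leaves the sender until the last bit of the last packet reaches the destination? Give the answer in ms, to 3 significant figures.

Per-hop transmission t_tx = L/R = 72000/370000000 = 0.194595 ms.
Per-hop propagation t_prop = 1500/2.3e+08 = 0.00652174 ms.
Pipeline fill: first packet needs 4·t_tx to clear all hops; remaining 67 packets each add one t_tx.
Total = (4+68-1)·t_tx + 4·t_prop = 71·0.194595 + 4·0.00652174 = 13.8 ms.

13.8 ms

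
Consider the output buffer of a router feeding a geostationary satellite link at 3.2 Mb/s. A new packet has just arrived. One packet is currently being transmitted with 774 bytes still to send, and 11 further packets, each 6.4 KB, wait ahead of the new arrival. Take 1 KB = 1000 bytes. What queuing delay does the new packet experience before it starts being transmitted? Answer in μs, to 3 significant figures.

Each queued packet: L/R = 51200/3200000 = 16000 μs.
11 queued → 176000 μs.
Plus remaining 6192 bits of current packet: 1935 μs.
Queuing delay = 178000 μs.

178000 μs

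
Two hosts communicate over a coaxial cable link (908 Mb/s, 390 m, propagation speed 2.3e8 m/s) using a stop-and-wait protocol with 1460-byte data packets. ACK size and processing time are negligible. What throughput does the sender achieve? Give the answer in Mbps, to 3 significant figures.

719 Mbps

t_tx = L/R = 11680/908000000 = 1.28634e-05 s.
t_prop = 390/2.3e+08 = 1.69565e-06 s; RTT = 3.3913e-06 s.
Cycle = t_tx + RTT = 1.62547e-05 s.
Throughput = L / cycle = 11680 / 1.62547e-05 = 719 Mbps.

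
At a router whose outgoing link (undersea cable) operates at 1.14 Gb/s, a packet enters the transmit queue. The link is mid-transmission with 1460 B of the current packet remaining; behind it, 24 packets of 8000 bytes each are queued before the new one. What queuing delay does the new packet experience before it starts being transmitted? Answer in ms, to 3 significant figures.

Each queued packet: L/R = 64000/1140000000 = 0.0561404 ms.
24 queued → 1.34737 ms.
Plus remaining 11680 bits of current packet: 0.0102456 ms.
Queuing delay = 1.36 ms.

1.36 ms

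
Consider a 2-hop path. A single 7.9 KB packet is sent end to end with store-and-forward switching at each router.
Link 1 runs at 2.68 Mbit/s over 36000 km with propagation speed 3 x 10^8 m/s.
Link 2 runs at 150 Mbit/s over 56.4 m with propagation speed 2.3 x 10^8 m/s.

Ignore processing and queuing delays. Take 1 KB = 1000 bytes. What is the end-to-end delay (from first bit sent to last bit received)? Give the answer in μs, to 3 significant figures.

L = 63200 bits.
Transmission delays (L/R per hop): 23582.1, 421.333 μs; sum = 24003.4 μs.
Propagation delays (d/s per hop): 120000, 0.245217 μs; sum = 120000 μs.
End-to-end = 144000 μs.

144000 μs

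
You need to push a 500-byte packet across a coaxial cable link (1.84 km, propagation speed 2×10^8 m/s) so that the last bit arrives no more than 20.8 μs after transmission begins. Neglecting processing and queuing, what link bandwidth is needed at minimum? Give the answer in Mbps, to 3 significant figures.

L = 4000 bits.
Propagation delay = 1840 / 200000000 = 9.2 μs.
Transmission budget = 20.8 − 9.2 = 11.6 μs.
R ≥ L / t_tx = 4000 bits / 1.16e-05 s = 345 Mbps.

345 Mbps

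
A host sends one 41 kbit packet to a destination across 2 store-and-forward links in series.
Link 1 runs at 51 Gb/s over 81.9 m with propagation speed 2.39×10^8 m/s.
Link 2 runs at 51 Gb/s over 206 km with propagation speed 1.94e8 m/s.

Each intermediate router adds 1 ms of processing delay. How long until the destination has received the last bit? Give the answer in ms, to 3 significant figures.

L = 41000 bits.
Transmission delay per hop = L/R = 41000/51000000000 = 0.000803922 ms; 2 hops → 0.00160784 ms.
Propagation delays (d/s per hop): 0.000342678, 1.06186 ms; sum = 1.0622 ms.
Processing at 1 router(s): 1 × 1 ms = 1 ms.
End-to-end = 2.06 ms.

2.06 ms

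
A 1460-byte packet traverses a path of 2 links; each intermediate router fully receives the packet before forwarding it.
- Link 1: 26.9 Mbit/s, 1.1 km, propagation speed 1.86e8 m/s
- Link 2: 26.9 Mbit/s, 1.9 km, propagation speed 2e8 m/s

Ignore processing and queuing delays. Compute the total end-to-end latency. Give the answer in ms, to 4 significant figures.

L = 1460 × 8 = 11680 bits.
Transmission delay per hop = L/R = 11680/26900000 = 0.434201 ms; 2 hops → 0.868401 ms.
Propagation delays (d/s per hop): 0.00591398, 0.0095 ms; sum = 0.015414 ms.
End-to-end = 0.8838 ms.

0.8838 ms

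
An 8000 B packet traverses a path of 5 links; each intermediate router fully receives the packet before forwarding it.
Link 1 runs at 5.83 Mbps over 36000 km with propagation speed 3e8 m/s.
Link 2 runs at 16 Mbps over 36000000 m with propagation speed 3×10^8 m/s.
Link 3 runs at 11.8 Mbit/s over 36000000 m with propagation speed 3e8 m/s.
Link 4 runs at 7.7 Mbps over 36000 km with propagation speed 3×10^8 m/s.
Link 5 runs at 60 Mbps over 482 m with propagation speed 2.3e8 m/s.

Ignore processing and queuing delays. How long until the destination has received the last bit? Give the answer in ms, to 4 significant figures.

L = 8000 × 8 = 64000 bits.
Transmission delays (L/R per hop): 10.9777, 4, 5.42373, 8.31169, 1.06667 ms; sum = 29.7798 ms.
Propagation delays (d/s per hop): 120, 120, 120, 120, 0.00209565 ms; sum = 480.002 ms.
End-to-end = 509.8 ms.

509.8 ms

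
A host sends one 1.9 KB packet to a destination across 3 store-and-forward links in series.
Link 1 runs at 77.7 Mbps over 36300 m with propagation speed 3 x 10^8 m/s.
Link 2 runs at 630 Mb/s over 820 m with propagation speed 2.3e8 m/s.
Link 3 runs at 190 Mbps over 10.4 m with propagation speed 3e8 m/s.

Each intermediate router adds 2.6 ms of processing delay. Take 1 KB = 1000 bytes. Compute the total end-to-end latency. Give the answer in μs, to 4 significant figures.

L = 15200 bits.
Transmission delays (L/R per hop): 195.624, 24.127, 80 μs; sum = 299.751 μs.
Propagation delays (d/s per hop): 121, 3.56522, 0.0346667 μs; sum = 124.6 μs.
Processing at 2 router(s): 2 × 2.6 ms = 5200 μs.
End-to-end = 5624 μs.

5624 μs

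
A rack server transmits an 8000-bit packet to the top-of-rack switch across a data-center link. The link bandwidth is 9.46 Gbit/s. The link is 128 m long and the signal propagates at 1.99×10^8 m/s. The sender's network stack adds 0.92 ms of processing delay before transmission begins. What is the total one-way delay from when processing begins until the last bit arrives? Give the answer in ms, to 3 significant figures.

0.921 ms

Transmission delay = L/R = 8000 / 9460000000 = 0.000845666 ms.
Propagation delay = d/s = 128 m / 199000000 m/s = 0.000643216 ms.
Plus processing delay 0.92 ms = 0.92 ms.
Total = 0.921 ms.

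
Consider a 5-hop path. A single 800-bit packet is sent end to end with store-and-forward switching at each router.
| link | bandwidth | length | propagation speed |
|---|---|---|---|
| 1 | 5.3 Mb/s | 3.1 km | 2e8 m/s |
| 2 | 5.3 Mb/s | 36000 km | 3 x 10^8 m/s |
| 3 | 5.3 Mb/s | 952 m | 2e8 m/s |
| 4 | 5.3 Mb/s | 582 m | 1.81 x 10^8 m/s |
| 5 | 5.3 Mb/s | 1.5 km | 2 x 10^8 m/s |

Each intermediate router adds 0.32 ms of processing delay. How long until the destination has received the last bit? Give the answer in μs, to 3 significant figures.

122000 μs

Transmission delay per hop = L/R = 800/5300000 = 150.943 μs; 5 hops → 754.717 μs.
Propagation delays (d/s per hop): 15.5, 120000, 4.76, 3.21547, 7.5 μs; sum = 120031 μs.
Processing at 4 router(s): 4 × 0.32 ms = 1280 μs.
End-to-end = 122000 μs.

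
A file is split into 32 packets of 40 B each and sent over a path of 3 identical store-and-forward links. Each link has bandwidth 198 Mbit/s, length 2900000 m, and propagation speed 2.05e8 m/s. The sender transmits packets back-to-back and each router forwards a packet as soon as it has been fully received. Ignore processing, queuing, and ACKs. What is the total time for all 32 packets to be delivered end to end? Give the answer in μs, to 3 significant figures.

42500 μs

Per-hop transmission t_tx = L/R = 320/198000000 = 1.61616 μs.
Per-hop propagation t_prop = 2900000/2.05e+08 = 14146.3 μs.
Pipeline fill: first packet needs 3·t_tx to clear all hops; remaining 31 packets each add one t_tx.
Total = (3+32-1)·t_tx + 3·t_prop = 34·1.61616 + 3·14146.3 = 42500 μs.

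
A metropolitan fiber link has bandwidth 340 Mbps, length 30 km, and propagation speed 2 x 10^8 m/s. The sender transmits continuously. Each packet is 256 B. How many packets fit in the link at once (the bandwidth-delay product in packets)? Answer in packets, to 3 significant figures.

Propagation delay = 30000 / 200000000 = 0.00015 s.
BDP = R × t_prop = 340000000 × 0.00015 = 51000 bits.
In packets of 2048 bits: 24.9 packets.

24.9 packets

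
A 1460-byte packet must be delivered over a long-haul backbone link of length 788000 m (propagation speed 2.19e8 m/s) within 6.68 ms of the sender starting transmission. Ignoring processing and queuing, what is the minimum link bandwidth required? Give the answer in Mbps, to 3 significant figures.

3.79 Mbps

L = 11680 bits.
Propagation delay = 788000 / 219000000 = 3.59817 ms.
Transmission budget = 6.68 − 3.59817 = 3.08183 ms.
R ≥ L / t_tx = 11680 bits / 0.00308183 s = 3.79 Mbps.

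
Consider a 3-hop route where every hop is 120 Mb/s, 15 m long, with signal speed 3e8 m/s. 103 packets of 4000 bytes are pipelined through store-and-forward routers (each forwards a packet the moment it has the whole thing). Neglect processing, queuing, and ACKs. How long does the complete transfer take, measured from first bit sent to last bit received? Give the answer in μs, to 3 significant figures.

28000 μs

Per-hop transmission t_tx = L/R = 32000/120000000 = 266.667 μs.
Per-hop propagation t_prop = 15/300000000 = 0.05 μs.
Pipeline fill: first packet needs 3·t_tx to clear all hops; remaining 102 packets each add one t_tx.
Total = (3+103-1)·t_tx + 3·t_prop = 105·266.667 + 3·0.05 = 28000 μs.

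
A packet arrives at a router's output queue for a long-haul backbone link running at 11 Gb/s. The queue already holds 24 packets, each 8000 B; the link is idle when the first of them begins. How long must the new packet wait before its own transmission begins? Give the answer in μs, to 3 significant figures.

Each queued packet: L/R = 64000/11000000000 = 5.81818 μs.
24 queued → 139.636 μs.
Queuing delay = 140 μs.

140 μs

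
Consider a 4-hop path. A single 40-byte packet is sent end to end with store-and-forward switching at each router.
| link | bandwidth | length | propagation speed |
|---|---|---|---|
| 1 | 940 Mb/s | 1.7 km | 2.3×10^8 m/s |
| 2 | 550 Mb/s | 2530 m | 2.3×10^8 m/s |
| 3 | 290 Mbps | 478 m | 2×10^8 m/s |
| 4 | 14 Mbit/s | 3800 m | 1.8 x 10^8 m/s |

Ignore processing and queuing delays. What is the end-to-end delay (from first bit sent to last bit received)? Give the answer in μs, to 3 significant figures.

L = 40 × 8 = 320 bits.
Transmission delays (L/R per hop): 0.340426, 0.581818, 1.10345, 22.8571 μs; sum = 24.8828 μs.
Propagation delays (d/s per hop): 7.3913, 11, 2.39, 21.1111 μs; sum = 41.8924 μs.
End-to-end = 66.8 μs.

66.8 μs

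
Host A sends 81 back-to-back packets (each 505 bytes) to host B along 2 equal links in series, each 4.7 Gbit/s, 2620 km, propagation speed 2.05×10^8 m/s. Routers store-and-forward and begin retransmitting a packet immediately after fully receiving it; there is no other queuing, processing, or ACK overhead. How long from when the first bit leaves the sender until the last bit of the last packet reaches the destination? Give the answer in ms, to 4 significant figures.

25.63 ms

Per-hop transmission t_tx = L/R = 4040/4700000000 = 0.000859574 ms.
Per-hop propagation t_prop = 2620000/2.05e+08 = 12.7805 ms.
Pipeline fill: first packet needs 2·t_tx to clear all hops; remaining 80 packets each add one t_tx.
Total = (2+81-1)·t_tx + 2·t_prop = 82·0.000859574 + 2·12.7805 = 25.63 ms.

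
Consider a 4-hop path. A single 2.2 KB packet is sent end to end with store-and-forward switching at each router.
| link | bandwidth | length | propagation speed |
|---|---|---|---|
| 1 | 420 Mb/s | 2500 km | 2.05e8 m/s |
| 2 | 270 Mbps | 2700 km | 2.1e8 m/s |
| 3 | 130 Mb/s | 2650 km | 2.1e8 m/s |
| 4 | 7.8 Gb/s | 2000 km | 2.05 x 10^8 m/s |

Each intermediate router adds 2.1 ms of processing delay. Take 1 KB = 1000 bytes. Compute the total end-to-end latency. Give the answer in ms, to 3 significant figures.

L = 17600 bits.
Transmission delays (L/R per hop): 0.0419048, 0.0651852, 0.135385, 0.00225641 ms; sum = 0.244731 ms.
Propagation delays (d/s per hop): 12.1951, 12.8571, 12.619, 9.7561 ms; sum = 47.4274 ms.
Processing at 3 router(s): 3 × 2.1 ms = 6.3 ms.
End-to-end = 54.0 ms.

54.0 ms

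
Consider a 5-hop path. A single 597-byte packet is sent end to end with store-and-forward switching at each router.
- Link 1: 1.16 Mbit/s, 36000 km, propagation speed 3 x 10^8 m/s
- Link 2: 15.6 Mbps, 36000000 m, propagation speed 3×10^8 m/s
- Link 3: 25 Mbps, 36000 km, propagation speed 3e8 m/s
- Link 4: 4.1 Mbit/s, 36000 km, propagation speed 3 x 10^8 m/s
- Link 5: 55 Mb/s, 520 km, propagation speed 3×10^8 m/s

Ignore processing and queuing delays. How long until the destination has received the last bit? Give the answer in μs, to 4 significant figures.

487600 μs

L = 597 × 8 = 4776 bits.
Transmission delays (L/R per hop): 4117.24, 306.154, 191.04, 1164.88, 86.8364 μs; sum = 5866.15 μs.
Propagation delays (d/s per hop): 120000, 120000, 120000, 120000, 1733.33 μs; sum = 481733 μs.
End-to-end = 487600 μs.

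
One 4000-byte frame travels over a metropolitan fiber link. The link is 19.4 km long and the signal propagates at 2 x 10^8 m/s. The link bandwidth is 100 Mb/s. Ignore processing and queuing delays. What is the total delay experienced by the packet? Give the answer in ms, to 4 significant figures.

0.4170 ms

L = 4000 × 8 = 32000 bits.
Transmission delay = L/R = 32000 / 100000000 = 0.32 ms.
Propagation delay = d/s = 19400 m / 200000000 m/s = 0.097 ms.
Total = 0.4170 ms.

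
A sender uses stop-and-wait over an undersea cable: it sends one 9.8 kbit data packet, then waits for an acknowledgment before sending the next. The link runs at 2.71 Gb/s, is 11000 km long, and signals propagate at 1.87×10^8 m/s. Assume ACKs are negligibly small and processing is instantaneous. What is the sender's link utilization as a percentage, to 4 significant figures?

t_tx = L/R = 9800/2710000000 = 3.61624e-06 s.
t_prop = 11000000/187000000 = 0.0588235 s; RTT = 0.117647 s.
Cycle = t_tx + RTT = 0.117651 s.
Utilization = t_tx / cycle = 3.61624e-06/0.117651 = 0.003074 %.

0.003074 %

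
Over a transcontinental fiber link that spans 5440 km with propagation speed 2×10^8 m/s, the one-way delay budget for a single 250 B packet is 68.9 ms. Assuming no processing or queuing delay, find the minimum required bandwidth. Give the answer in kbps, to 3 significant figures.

48.0 kbps

L = 2000 bits.
Propagation delay = 5440000 / 200000000 = 27.2 ms.
Transmission budget = 68.9 − 27.2 = 41.7 ms.
R ≥ L / t_tx = 2000 bits / 0.0417 s = 48.0 kbps.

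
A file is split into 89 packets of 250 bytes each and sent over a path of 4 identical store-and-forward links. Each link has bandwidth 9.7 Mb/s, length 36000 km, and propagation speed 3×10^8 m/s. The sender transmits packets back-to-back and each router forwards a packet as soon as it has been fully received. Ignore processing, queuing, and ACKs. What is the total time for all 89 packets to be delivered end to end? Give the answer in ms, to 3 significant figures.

Per-hop transmission t_tx = L/R = 2000/9700000 = 0.206186 ms.
Per-hop propagation t_prop = 36000000/300000000 = 120 ms.
Pipeline fill: first packet needs 4·t_tx to clear all hops; remaining 88 packets each add one t_tx.
Total = (4+89-1)·t_tx + 4·t_prop = 92·0.206186 + 4·120 = 499 ms.

499 ms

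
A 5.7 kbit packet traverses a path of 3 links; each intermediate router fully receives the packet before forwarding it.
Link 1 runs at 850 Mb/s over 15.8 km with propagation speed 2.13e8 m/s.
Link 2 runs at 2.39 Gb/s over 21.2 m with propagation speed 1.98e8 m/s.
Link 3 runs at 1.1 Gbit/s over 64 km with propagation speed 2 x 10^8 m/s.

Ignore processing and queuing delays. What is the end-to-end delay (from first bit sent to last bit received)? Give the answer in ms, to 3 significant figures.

0.409 ms

L = 5700 bits.
Transmission delays (L/R per hop): 0.00670588, 0.00238494, 0.00518182 ms; sum = 0.0142726 ms.
Propagation delays (d/s per hop): 0.0741784, 0.000107071, 0.32 ms; sum = 0.394285 ms.
End-to-end = 0.409 ms.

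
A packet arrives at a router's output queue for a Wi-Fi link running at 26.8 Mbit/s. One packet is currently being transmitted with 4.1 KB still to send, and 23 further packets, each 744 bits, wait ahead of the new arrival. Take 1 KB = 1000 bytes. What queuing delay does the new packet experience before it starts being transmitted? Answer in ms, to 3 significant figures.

1.86 ms

Each queued packet: L/R = 744/26800000 = 0.0277612 ms.
23 queued → 0.638507 ms.
Plus remaining 32800 bits of current packet: 1.22388 ms.
Queuing delay = 1.86 ms.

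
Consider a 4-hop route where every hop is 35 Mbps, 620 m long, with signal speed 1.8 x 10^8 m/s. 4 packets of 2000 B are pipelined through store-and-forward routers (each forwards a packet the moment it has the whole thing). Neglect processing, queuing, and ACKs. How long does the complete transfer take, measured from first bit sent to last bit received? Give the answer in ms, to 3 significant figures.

3.21 ms

Per-hop transmission t_tx = L/R = 16000/35000000 = 0.457143 ms.
Per-hop propagation t_prop = 620/180000000 = 0.00344444 ms.
Pipeline fill: first packet needs 4·t_tx to clear all hops; remaining 3 packets each add one t_tx.
Total = (4+4-1)·t_tx + 4·t_prop = 7·0.457143 + 4·0.00344444 = 3.21 ms.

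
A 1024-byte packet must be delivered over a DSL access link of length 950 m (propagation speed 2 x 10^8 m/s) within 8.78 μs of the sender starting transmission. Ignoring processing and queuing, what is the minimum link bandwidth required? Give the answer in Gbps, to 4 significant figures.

L = 8192 bits.
Propagation delay = 950 / 200000000 = 4.75 μs.
Transmission budget = 8.78 − 4.75 = 4.03 μs.
R ≥ L / t_tx = 8192 bits / 4.03e-06 s = 2.033 Gbps.

2.033 Gbps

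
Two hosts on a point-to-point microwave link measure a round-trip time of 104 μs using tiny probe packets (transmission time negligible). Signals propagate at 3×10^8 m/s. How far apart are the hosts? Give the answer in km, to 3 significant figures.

One-way propagation = RTT/2 = 52 μs.
d = s × t = 300000000 × 5.2e-05 = 15.6 km.

15.6 km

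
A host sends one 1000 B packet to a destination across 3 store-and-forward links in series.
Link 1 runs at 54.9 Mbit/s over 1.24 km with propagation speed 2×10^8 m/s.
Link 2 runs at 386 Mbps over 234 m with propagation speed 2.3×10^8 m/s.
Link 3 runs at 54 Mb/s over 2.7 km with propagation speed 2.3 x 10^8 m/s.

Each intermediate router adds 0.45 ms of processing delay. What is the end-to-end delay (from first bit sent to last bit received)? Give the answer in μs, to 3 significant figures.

L = 1000 × 8 = 8000 bits.
Transmission delays (L/R per hop): 145.719, 20.7254, 148.148 μs; sum = 314.593 μs.
Propagation delays (d/s per hop): 6.2, 1.01739, 11.7391 μs; sum = 18.9565 μs.
Processing at 2 router(s): 2 × 0.45 ms = 900 μs.
End-to-end = 1230 μs.

1230 μs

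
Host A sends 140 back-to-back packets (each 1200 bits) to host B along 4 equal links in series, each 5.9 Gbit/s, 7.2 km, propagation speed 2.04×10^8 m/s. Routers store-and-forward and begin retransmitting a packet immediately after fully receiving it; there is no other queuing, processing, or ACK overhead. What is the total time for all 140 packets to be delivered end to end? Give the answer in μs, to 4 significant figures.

Per-hop transmission t_tx = L/R = 1200/5900000000 = 0.20339 μs.
Per-hop propagation t_prop = 7200/204000000 = 35.2941 μs.
Pipeline fill: first packet needs 4·t_tx to clear all hops; remaining 139 packets each add one t_tx.
Total = (4+140-1)·t_tx + 4·t_prop = 143·0.20339 + 4·35.2941 = 170.3 μs.

170.3 μs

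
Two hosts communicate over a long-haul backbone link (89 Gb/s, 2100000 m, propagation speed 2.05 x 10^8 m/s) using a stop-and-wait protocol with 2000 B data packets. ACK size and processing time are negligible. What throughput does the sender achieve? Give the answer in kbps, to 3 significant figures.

781 kbps

t_tx = L/R = 16000/89000000000 = 1.79775e-07 s.
t_prop = 2100000/2.05e+08 = 0.0102439 s; RTT = 0.0204878 s.
Cycle = t_tx + RTT = 0.020488 s.
Throughput = L / cycle = 16000 / 0.020488 = 781 kbps.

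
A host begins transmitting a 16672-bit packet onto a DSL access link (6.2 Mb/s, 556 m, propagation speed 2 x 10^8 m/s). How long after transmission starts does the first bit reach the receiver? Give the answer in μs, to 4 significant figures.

2.780 μs

First bit experiences only propagation delay: d/s = 556/200000000 = 2.780 μs.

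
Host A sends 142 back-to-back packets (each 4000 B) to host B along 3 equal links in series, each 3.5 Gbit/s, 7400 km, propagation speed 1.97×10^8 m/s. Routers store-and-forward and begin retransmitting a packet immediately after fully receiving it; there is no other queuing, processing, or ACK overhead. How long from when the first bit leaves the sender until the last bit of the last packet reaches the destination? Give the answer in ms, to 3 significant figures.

114 ms

Per-hop transmission t_tx = L/R = 32000/3500000000 = 0.00914286 ms.
Per-hop propagation t_prop = 7400000/197000000 = 37.5635 ms.
Pipeline fill: first packet needs 3·t_tx to clear all hops; remaining 141 packets each add one t_tx.
Total = (3+142-1)·t_tx + 3·t_prop = 144·0.00914286 + 3·37.5635 = 114 ms.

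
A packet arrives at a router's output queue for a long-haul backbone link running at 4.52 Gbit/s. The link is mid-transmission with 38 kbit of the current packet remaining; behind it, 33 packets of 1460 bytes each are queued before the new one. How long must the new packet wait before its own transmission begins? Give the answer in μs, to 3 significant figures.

93.7 μs

Each queued packet: L/R = 11680/4520000000 = 2.58407 μs.
33 queued → 85.2743 μs.
Plus remaining 38000 bits of current packet: 8.40708 μs.
Queuing delay = 93.7 μs.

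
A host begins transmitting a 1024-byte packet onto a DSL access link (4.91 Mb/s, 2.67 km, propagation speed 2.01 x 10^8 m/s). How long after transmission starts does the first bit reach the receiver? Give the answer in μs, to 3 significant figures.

13.3 μs

First bit experiences only propagation delay: d/s = 2670/2.01e+08 = 13.3 μs.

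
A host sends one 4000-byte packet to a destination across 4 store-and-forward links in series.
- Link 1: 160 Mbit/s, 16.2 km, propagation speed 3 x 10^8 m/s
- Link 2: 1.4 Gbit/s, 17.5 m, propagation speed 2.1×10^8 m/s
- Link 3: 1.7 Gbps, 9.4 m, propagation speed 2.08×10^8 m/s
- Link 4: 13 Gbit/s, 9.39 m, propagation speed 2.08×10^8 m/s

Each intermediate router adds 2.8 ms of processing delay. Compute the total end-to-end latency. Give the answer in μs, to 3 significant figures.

8700 μs

L = 4000 × 8 = 32000 bits.
Transmission delays (L/R per hop): 200, 22.8571, 18.8235, 2.46154 μs; sum = 244.142 μs.
Propagation delays (d/s per hop): 54, 0.0833333, 0.0451923, 0.0451442 μs; sum = 54.1737 μs.
Processing at 3 router(s): 3 × 2.8 ms = 8400 μs.
End-to-end = 8700 μs.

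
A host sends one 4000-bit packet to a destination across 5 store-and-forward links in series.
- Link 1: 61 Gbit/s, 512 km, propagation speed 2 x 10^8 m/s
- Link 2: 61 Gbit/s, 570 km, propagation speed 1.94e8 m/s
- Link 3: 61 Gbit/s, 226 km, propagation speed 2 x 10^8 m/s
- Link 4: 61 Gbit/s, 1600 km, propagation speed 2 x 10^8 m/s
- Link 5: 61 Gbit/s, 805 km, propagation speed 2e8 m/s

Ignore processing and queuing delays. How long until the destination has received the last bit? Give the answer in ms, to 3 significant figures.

18.7 ms

Transmission delay per hop = L/R = 4000/61000000000 = 6.55738e-05 ms; 5 hops → 0.000327869 ms.
Propagation delays (d/s per hop): 2.56, 2.93814, 1.13, 8, 4.025 ms; sum = 18.6531 ms.
End-to-end = 18.7 ms.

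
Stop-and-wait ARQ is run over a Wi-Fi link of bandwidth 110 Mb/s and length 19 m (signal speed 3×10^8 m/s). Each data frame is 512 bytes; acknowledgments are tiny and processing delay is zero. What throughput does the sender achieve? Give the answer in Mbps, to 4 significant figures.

t_tx = L/R = 4096/110000000 = 3.72364e-05 s.
t_prop = 19/300000000 = 6.33333e-08 s; RTT = 1.26667e-07 s.
Cycle = t_tx + RTT = 3.7363e-05 s.
Throughput = L / cycle = 4096 / 3.7363e-05 = 109.6 Mbps.

109.6 Mbps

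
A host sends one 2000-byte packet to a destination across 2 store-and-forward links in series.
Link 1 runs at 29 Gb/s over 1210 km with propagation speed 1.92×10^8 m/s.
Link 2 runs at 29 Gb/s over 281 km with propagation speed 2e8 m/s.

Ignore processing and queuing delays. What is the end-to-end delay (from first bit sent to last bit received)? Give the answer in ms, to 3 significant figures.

L = 2000 × 8 = 16000 bits.
Transmission delay per hop = L/R = 16000/29000000000 = 0.000551724 ms; 2 hops → 0.00110345 ms.
Propagation delays (d/s per hop): 6.30208, 1.405 ms; sum = 7.70708 ms.
End-to-end = 7.71 ms.

7.71 ms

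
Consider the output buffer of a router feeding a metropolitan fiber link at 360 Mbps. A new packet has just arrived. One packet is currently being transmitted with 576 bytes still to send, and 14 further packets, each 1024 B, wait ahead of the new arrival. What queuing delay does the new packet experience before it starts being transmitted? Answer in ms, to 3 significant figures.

Each queued packet: L/R = 8192/360000000 = 0.0227556 ms.
14 queued → 0.318578 ms.
Plus remaining 4608 bits of current packet: 0.0128 ms.
Queuing delay = 0.331 ms.

0.331 ms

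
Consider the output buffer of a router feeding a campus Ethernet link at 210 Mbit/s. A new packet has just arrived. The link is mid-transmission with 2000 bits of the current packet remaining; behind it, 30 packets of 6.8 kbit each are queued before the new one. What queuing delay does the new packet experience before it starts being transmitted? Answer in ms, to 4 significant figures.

Each queued packet: L/R = 6800/210000000 = 0.032381 ms.
30 queued → 0.971429 ms.
Plus remaining 2000 bits of current packet: 0.00952381 ms.
Queuing delay = 0.9810 ms.

0.9810 ms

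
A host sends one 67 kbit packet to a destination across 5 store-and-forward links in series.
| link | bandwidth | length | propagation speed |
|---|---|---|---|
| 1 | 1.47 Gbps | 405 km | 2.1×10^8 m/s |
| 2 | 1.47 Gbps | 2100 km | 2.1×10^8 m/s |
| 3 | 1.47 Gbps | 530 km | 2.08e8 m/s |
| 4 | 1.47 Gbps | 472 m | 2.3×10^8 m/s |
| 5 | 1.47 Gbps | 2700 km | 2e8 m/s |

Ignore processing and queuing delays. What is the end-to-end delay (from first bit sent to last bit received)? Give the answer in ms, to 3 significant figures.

28.2 ms

L = 67000 bits.
Transmission delay per hop = L/R = 67000/1470000000 = 0.0455782 ms; 5 hops → 0.227891 ms.
Propagation delays (d/s per hop): 1.92857, 10, 2.54808, 0.00205217, 13.5 ms; sum = 27.9787 ms.
End-to-end = 28.2 ms.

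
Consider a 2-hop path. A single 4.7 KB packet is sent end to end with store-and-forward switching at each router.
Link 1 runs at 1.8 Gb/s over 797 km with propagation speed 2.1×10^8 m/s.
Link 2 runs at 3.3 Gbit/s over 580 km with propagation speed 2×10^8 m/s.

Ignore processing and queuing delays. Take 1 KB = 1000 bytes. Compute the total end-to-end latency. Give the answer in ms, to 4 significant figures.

6.728 ms

L = 37600 bits.
Transmission delays (L/R per hop): 0.0208889, 0.0113939 ms; sum = 0.0322828 ms.
Propagation delays (d/s per hop): 3.79524, 2.9 ms; sum = 6.69524 ms.
End-to-end = 6.728 ms.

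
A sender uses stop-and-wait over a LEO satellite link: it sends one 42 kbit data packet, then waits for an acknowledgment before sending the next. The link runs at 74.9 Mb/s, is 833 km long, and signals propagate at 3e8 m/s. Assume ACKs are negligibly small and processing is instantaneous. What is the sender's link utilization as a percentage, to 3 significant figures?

t_tx = L/R = 42000/74900000 = 0.000560748 s.
t_prop = 833000/300000000 = 0.00277667 s; RTT = 0.00555333 s.
Cycle = t_tx + RTT = 0.00611408 s.
Utilization = t_tx / cycle = 0.000560748/0.00611408 = 9.17 %.

9.17 %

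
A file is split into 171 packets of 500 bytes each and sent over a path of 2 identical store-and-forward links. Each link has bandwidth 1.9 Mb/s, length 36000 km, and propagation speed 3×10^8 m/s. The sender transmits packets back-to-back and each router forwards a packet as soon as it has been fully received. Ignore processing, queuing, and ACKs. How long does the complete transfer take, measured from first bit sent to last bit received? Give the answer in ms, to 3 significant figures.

Per-hop transmission t_tx = L/R = 4000/1900000 = 2.10526 ms.
Per-hop propagation t_prop = 36000000/300000000 = 120 ms.
Pipeline fill: first packet needs 2·t_tx to clear all hops; remaining 170 packets each add one t_tx.
Total = (2+171-1)·t_tx + 2·t_prop = 172·2.10526 + 2·120 = 602 ms.

602 ms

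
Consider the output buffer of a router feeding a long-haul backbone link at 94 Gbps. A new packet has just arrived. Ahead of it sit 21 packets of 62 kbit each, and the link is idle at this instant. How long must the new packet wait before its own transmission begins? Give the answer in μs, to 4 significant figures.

Each queued packet: L/R = 62000/94000000000 = 0.659574 μs.
21 queued → 13.8511 μs.
Queuing delay = 13.85 μs.

13.85 μs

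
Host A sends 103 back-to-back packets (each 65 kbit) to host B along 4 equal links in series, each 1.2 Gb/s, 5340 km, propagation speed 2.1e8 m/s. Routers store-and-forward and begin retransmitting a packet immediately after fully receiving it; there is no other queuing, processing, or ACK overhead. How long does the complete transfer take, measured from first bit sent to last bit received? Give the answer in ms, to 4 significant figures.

107.5 ms

Per-hop transmission t_tx = L/R = 65000/1200000000 = 0.0541667 ms.
Per-hop propagation t_prop = 5340000/210000000 = 25.4286 ms.
Pipeline fill: first packet needs 4·t_tx to clear all hops; remaining 102 packets each add one t_tx.
Total = (4+103-1)·t_tx + 4·t_prop = 106·0.0541667 + 4·25.4286 = 107.5 ms.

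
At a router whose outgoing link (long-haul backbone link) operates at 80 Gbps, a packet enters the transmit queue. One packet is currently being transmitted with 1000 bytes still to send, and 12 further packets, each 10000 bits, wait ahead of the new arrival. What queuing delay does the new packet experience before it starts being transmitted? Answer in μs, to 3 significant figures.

Each queued packet: L/R = 10000/80000000000 = 0.125 μs.
12 queued → 1.5 μs.
Plus remaining 8000 bits of current packet: 0.1 μs.
Queuing delay = 1.60 μs.

1.60 μs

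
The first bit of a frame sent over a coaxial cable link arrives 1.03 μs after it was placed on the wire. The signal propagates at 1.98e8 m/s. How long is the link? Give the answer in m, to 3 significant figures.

d = s × t_prop = 198000000 × 1.03e-06 = 204 m.

204 m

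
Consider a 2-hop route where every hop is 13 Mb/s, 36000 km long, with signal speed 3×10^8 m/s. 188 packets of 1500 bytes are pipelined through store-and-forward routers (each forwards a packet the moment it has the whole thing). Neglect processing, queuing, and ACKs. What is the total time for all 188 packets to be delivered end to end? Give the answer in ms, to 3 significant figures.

Per-hop transmission t_tx = L/R = 12000/13000000 = 0.923077 ms.
Per-hop propagation t_prop = 36000000/300000000 = 120 ms.
Pipeline fill: first packet needs 2·t_tx to clear all hops; remaining 187 packets each add one t_tx.
Total = (2+188-1)·t_tx + 2·t_prop = 189·0.923077 + 2·120 = 414 ms.

414 ms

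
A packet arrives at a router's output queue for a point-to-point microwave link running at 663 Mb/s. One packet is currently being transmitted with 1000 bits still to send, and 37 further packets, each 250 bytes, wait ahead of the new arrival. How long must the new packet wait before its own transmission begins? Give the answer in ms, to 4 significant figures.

0.1131 ms

Each queued packet: L/R = 2000/663000000 = 0.00301659 ms.
37 queued → 0.111614 ms.
Plus remaining 1000 bits of current packet: 0.0015083 ms.
Queuing delay = 0.1131 ms.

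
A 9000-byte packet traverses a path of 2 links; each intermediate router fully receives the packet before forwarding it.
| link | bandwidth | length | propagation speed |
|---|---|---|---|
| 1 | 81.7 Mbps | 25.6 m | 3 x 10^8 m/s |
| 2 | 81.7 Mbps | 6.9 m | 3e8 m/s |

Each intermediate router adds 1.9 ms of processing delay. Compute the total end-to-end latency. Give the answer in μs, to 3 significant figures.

L = 9000 × 8 = 72000 bits.
Transmission delay per hop = L/R = 72000/81700000 = 881.273 μs; 2 hops → 1762.55 μs.
Propagation delays (d/s per hop): 0.0853333, 0.023 μs; sum = 0.108333 μs.
Processing at 1 router(s): 1 × 1.9 ms = 1900 μs.
End-to-end = 3660 μs.

3660 μs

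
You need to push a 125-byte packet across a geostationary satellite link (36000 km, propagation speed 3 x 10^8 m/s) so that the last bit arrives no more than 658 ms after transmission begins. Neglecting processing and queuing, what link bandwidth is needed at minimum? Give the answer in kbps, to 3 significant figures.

1.86 kbps

L = 1000 bits.
Propagation delay = 36000000 / 300000000 = 120 ms.
Transmission budget = 658 − 120 = 538 ms.
R ≥ L / t_tx = 1000 bits / 0.538 s = 1.86 kbps.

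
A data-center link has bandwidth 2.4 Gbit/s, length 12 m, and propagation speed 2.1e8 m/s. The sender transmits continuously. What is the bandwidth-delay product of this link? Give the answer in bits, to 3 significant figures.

137 bits

Propagation delay = 12 / 210000000 = 5.71429e-08 s.
BDP = R × t_prop = 2400000000 × 5.71429e-08 = 137.143 bits.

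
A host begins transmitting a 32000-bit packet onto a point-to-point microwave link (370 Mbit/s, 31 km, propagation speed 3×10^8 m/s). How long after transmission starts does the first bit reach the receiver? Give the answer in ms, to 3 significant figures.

First bit experiences only propagation delay: d/s = 31000/300000000 = 0.103 ms.

0.103 ms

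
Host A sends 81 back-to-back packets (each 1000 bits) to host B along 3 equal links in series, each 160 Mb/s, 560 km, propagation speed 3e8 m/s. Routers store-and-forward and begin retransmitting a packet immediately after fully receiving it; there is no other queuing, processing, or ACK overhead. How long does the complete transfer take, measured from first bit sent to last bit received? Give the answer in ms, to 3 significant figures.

Per-hop transmission t_tx = L/R = 1000/160000000 = 0.00625 ms.
Per-hop propagation t_prop = 560000/300000000 = 1.86667 ms.
Pipeline fill: first packet needs 3·t_tx to clear all hops; remaining 80 packets each add one t_tx.
Total = (3+81-1)·t_tx + 3·t_prop = 83·0.00625 + 3·1.86667 = 6.12 ms.

6.12 ms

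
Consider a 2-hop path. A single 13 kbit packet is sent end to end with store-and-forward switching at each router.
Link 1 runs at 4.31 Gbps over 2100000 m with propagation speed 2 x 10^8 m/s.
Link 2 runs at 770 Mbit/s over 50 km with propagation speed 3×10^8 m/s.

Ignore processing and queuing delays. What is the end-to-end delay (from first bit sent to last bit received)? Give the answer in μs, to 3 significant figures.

L = 13000 bits.
Transmission delays (L/R per hop): 3.01624, 16.8831 μs; sum = 19.8994 μs.
Propagation delays (d/s per hop): 10500, 166.667 μs; sum = 10666.7 μs.
End-to-end = 10700 μs.

10700 μs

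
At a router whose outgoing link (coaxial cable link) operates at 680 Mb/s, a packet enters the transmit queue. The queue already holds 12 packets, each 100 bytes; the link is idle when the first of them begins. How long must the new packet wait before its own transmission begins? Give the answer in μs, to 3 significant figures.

Each queued packet: L/R = 800/680000000 = 1.17647 μs.
12 queued → 14.1176 μs.
Queuing delay = 14.1 μs.

14.1 μs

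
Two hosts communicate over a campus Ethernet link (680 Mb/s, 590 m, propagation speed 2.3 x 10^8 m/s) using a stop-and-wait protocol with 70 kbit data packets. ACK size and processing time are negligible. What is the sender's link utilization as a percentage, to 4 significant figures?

t_tx = L/R = 70000/680000000 = 0.000102941 s.
t_prop = 590/2.3e+08 = 2.56522e-06 s; RTT = 5.13043e-06 s.
Cycle = t_tx + RTT = 0.000108072 s.
Utilization = t_tx / cycle = 0.000102941/0.000108072 = 95.25 %.

95.25 %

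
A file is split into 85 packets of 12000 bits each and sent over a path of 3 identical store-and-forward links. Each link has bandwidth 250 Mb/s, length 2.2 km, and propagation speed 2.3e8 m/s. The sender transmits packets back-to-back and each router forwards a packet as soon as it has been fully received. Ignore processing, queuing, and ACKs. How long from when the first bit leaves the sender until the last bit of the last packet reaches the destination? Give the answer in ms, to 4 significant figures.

4.205 ms

Per-hop transmission t_tx = L/R = 12000/250000000 = 0.048 ms.
Per-hop propagation t_prop = 2200/2.3e+08 = 0.00956522 ms.
Pipeline fill: first packet needs 3·t_tx to clear all hops; remaining 84 packets each add one t_tx.
Total = (3+85-1)·t_tx + 3·t_prop = 87·0.048 + 3·0.00956522 = 4.205 ms.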